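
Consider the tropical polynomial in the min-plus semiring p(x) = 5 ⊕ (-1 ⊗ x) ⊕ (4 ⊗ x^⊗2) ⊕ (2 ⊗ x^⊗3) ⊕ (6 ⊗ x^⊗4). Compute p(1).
p(1) = 0

A tropical monomial a ⊗ x^⊗i evaluates to a + i · x. Evaluating each term at x = 1:
  Term 0 contributes 5 + 0 · 1 = 5
  Term 1 contributes -1 + 1 · 1 = 0
  Term 2 contributes 4 + 2 · 1 = 6
  Term 3 contributes 2 + 3 · 1 = 5
  Term 4 contributes 6 + 4 · 1 = 10
p(1) = ⊕ of these = min[5, 0, 6, 5, 10] = 0.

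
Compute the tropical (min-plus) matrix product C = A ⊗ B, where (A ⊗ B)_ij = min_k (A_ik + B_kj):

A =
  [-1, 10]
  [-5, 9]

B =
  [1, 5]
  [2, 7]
A ⊗ B =
  [0, 4]
  [-4, 0]

Apply the min-plus product entry-by-entry:
  C[0][0] = min over k of (A[0][0] + B[0][0] = -1 + 1 = 0, A[0][1] + B[1][0] = 10 + 2 = 12) = 0 (attained at k = 0)
  C[0][1] = min over k of (A[0][0] + B[0][1] = -1 + 5 = 4, A[0][1] + B[1][1] = 10 + 7 = 17) = 4 (attained at k = 0)
  C[1][0] = min over k of (A[1][0] + B[0][0] = -5 + 1 = -4, A[1][1] + B[1][0] = 9 + 2 = 11) = -4 (attained at k = 0)
  C[1][1] = min over k of (A[1][0] + B[0][1] = -5 + 5 = 0, A[1][1] + B[1][1] = 9 + 7 = 16) = 0 (attained at k = 0)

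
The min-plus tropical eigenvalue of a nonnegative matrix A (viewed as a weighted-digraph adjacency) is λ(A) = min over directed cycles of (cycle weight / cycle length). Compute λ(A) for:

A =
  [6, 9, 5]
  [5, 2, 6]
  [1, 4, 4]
λ(A) = 2

Enumerate directed cycles and compute their means (weight / length). Sample:
  cycle 0 → 0: weight = 6, length = 1, mean = 6/1 ≈ 6.000
  cycle 1 → 1: weight = 2, length = 1, mean = 2/1 ≈ 2.000
  cycle 2 → 2: weight = 4, length = 1, mean = 4/1 ≈ 4.000
  cycle 0 → 1 → 0: weight = 14, length = 2, mean = 14/2 ≈ 7.000
  cycle 0 → 2 → 0: weight = 6, length = 2, mean = 6/2 ≈ 3.000
  cycle 1 → 0 → 1: weight = 14, length = 2, mean = 14/2 ≈ 7.000
Minimum mean = 2.000, attained e.g. along the cycle 1 → 1 with weight 2 and length 1. So λ(A) = 2/1 = 2.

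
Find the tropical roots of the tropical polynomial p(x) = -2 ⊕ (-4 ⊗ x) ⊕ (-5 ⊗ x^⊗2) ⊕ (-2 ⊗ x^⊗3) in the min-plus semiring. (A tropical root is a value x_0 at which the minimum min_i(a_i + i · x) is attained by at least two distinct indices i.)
Roots: {-3, 1, 2}

Each tropical root is a break point of the lower envelope of the lines y = a_i + i · x (there are 4 lines, with slopes 0, 1, ..., 3). Only the lines that attain the minimum somewhere contribute to roots; other lines are dominated. Here the surviving (envelope) indices are i = 3, i = 2, i = 1, i = 0.
Intersections between consecutive envelope lines give the roots: for adjacent envelope indices i < j the intersection is x = (a_i − a_j) / (j − i). Reading off the sorted break points: {-3, 1, 2}.
Verification: at each break x_0, at least two indices attain the minimum of min_i(a_i + i · x_0).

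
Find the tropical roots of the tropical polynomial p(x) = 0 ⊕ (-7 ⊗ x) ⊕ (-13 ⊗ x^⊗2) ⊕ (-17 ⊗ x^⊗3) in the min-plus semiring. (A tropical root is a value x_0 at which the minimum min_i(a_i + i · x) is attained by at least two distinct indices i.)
Roots: {4, 6, 7}

Each tropical root is a break point of the lower envelope of the lines y = a_i + i · x (there are 4 lines, with slopes 0, 1, ..., 3). Only the lines that attain the minimum somewhere contribute to roots; other lines are dominated. Here the surviving (envelope) indices are i = 3, i = 2, i = 1, i = 0.
Intersections between consecutive envelope lines give the roots: for adjacent envelope indices i < j the intersection is x = (a_i − a_j) / (j − i). Reading off the sorted break points: {4, 6, 7}.
Verification: at each break x_0, at least two indices attain the minimum of min_i(a_i + i · x_0).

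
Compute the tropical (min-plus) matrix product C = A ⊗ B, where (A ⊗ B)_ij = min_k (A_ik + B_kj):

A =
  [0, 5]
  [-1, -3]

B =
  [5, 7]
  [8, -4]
A ⊗ B =
  [5, 1]
  [4, -7]

Apply the min-plus product entry-by-entry:
  C[0][0] = min over k of (A[0][0] + B[0][0] = 0 + 5 = 5, A[0][1] + B[1][0] = 5 + 8 = 13) = 5 (attained at k = 0)
  C[0][1] = min over k of (A[0][0] + B[0][1] = 0 + 7 = 7, A[0][1] + B[1][1] = 5 + -4 = 1) = 1 (attained at k = 1)
  C[1][0] = min over k of (A[1][0] + B[0][0] = -1 + 5 = 4, A[1][1] + B[1][0] = -3 + 8 = 5) = 4 (attained at k = 0)
  C[1][1] = min over k of (A[1][0] + B[0][1] = -1 + 7 = 6, A[1][1] + B[1][1] = -3 + -4 = -7) = -7 (attained at k = 1)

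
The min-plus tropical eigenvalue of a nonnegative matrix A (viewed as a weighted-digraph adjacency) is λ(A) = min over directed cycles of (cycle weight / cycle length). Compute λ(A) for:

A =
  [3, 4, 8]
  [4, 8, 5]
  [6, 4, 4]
λ(A) = 3

Enumerate directed cycles and compute their means (weight / length). Sample:
  cycle 0 → 0: weight = 3, length = 1, mean = 3/1 ≈ 3.000
  cycle 1 → 1: weight = 8, length = 1, mean = 8/1 ≈ 8.000
  cycle 2 → 2: weight = 4, length = 1, mean = 4/1 ≈ 4.000
  cycle 0 → 1 → 0: weight = 8, length = 2, mean = 8/2 ≈ 4.000
  cycle 0 → 2 → 0: weight = 14, length = 2, mean = 14/2 ≈ 7.000
  cycle 1 → 0 → 1: weight = 8, length = 2, mean = 8/2 ≈ 4.000
Minimum mean = 3.000, attained e.g. along the cycle 0 → 0 with weight 3 and length 1. So λ(A) = 3/1 = 3.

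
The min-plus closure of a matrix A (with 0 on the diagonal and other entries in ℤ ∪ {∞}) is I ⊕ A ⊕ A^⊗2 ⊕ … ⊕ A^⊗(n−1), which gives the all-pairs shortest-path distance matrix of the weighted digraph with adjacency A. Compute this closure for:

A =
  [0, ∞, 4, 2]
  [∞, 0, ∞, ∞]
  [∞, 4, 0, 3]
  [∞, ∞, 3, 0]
Closure =
  [0, 8, 4, 2]
  [∞, 0, ∞, ∞]
  [∞, 4, 0, 3]
  [∞, 7, 3, 0]

This is the Floyd-Warshall all-pairs shortest-path computation. For each intermediate vertex k = 0, 1, …, 3, update dist[i][j] ← min(dist[i][j], dist[i][k] + dist[k][j]). The final matrix gives, for each (i, j), the minimum total weight of any directed path from i to j (possibly empty when i = j).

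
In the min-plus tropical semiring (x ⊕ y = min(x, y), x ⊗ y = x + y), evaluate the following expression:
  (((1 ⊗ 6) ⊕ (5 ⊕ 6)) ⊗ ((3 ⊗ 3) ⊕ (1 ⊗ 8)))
(((1 ⊗ 6) ⊕ (5 ⊕ 6)) ⊗ ((3 ⊗ 3) ⊕ (1 ⊗ 8))) = 11

Expand innermost to outermost. Recall ⊕ takes the minimum of its arguments and ⊗ takes their sum. Working out the expression (((1 ⊗ 6) ⊕ (5 ⊕ 6)) ⊗ ((3 ⊗ 3) ⊕ (1 ⊗ 8))) gives 11.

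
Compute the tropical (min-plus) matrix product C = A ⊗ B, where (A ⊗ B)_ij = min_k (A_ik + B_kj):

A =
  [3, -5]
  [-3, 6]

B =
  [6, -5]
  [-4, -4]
A ⊗ B =
  [-9, -9]
  [2, -8]

Apply the min-plus product entry-by-entry:
  C[0][0] = min over k of (A[0][0] + B[0][0] = 3 + 6 = 9, A[0][1] + B[1][0] = -5 + -4 = -9) = -9 (attained at k = 1)
  C[0][1] = min over k of (A[0][0] + B[0][1] = 3 + -5 = -2, A[0][1] + B[1][1] = -5 + -4 = -9) = -9 (attained at k = 1)
  C[1][0] = min over k of (A[1][0] + B[0][0] = -3 + 6 = 3, A[1][1] + B[1][0] = 6 + -4 = 2) = 2 (attained at k = 1)
  C[1][1] = min over k of (A[1][0] + B[0][1] = -3 + -5 = -8, A[1][1] + B[1][1] = 6 + -4 = 2) = -8 (attained at k = 0)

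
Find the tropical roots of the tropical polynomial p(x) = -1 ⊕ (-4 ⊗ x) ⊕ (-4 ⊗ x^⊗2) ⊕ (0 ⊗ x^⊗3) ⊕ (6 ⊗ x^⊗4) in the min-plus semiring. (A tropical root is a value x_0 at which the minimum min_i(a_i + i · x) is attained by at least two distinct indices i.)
Roots: {-6, -4, 0, 3}

Each tropical root is a break point of the lower envelope of the lines y = a_i + i · x (there are 5 lines, with slopes 0, 1, ..., 4). Only the lines that attain the minimum somewhere contribute to roots; other lines are dominated. Here the surviving (envelope) indices are i = 4, i = 3, i = 2, i = 1, i = 0.
Intersections between consecutive envelope lines give the roots: for adjacent envelope indices i < j the intersection is x = (a_i − a_j) / (j − i). Reading off the sorted break points: {-6, -4, 0, 3}.
Verification: at each break x_0, at least two indices attain the minimum of min_i(a_i + i · x_0).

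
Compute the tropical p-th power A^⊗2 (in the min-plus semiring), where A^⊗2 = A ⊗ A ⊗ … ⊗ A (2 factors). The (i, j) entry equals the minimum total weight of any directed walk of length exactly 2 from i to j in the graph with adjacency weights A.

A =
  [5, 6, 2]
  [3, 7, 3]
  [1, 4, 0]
A^⊗2 =
  [3, 6, 2]
  [4, 7, 3]
  [1, 4, 0]

Each entry (A^⊗2)_ij equals the minimum over all length-2 walks i = v_0 → v_1 → … → v_2 = j of Σ_t A[v_t][v_{t+1}]. For example, for (i, j) = (0, 2) we minimise over 3 possible intermediate vertex sequences; the minimum is 2, attained along the walk 0 → 2 → 2.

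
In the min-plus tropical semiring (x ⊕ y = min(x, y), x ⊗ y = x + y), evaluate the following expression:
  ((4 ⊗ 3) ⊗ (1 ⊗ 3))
((4 ⊗ 3) ⊗ (1 ⊗ 3)) = 11

Expand innermost to outermost. Recall ⊕ takes the minimum of its arguments and ⊗ takes their sum. Working out the expression ((4 ⊗ 3) ⊗ (1 ⊗ 3)) gives 11.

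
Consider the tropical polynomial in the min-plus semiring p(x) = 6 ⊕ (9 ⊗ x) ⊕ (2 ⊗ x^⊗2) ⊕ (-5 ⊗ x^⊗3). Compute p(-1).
p(-1) = -8

A tropical monomial a ⊗ x^⊗i evaluates to a + i · x. Evaluating each term at x = -1:
  Term 0 contributes 6 + 0 · -1 = 6
  Term 1 contributes 9 + 1 · -1 = 8
  Term 2 contributes 2 + 2 · -1 = 0
  Term 3 contributes -5 + 3 · -1 = -8
p(-1) = ⊕ of these = min[6, 8, 0, -8] = -8.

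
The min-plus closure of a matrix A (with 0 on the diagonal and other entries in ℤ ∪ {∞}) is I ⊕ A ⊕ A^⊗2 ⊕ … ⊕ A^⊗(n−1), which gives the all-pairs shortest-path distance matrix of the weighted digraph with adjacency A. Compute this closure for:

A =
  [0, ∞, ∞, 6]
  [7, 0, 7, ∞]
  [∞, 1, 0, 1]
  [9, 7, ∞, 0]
Closure =
  [0, 13, 20, 6]
  [7, 0, 7, 8]
  [8, 1, 0, 1]
  [9, 7, 14, 0]

This is the Floyd-Warshall all-pairs shortest-path computation. For each intermediate vertex k = 0, 1, …, 3, update dist[i][j] ← min(dist[i][j], dist[i][k] + dist[k][j]). The final matrix gives, for each (i, j), the minimum total weight of any directed path from i to j (possibly empty when i = j).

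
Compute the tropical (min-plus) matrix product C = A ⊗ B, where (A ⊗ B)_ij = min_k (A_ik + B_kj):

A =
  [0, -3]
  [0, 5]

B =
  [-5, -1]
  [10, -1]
A ⊗ B =
  [-5, -4]
  [-5, -1]

Apply the min-plus product entry-by-entry:
  C[0][0] = min over k of (A[0][0] + B[0][0] = 0 + -5 = -5, A[0][1] + B[1][0] = -3 + 10 = 7) = -5 (attained at k = 0)
  C[0][1] = min over k of (A[0][0] + B[0][1] = 0 + -1 = -1, A[0][1] + B[1][1] = -3 + -1 = -4) = -4 (attained at k = 1)
  C[1][0] = min over k of (A[1][0] + B[0][0] = 0 + -5 = -5, A[1][1] + B[1][0] = 5 + 10 = 15) = -5 (attained at k = 0)
  C[1][1] = min over k of (A[1][0] + B[0][1] = 0 + -1 = -1, A[1][1] + B[1][1] = 5 + -1 = 4) = -1 (attained at k = 0)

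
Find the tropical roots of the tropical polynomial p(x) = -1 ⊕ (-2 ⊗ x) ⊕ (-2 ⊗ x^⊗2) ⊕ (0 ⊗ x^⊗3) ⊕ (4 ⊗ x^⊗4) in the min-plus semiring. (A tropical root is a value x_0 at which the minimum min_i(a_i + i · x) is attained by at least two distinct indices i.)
Roots: {-4, -2, 0, 1}

Each tropical root is a break point of the lower envelope of the lines y = a_i + i · x (there are 5 lines, with slopes 0, 1, ..., 4). Only the lines that attain the minimum somewhere contribute to roots; other lines are dominated. Here the surviving (envelope) indices are i = 4, i = 3, i = 2, i = 1, i = 0.
Intersections between consecutive envelope lines give the roots: for adjacent envelope indices i < j the intersection is x = (a_i − a_j) / (j − i). Reading off the sorted break points: {-4, -2, 0, 1}.
Verification: at each break x_0, at least two indices attain the minimum of min_i(a_i + i · x_0).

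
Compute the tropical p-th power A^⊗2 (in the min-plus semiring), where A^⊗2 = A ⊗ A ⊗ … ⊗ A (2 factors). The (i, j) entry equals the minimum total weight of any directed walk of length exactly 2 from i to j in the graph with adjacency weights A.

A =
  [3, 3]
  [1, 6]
A^⊗2 =
  [4, 6]
  [4, 4]

Each entry (A^⊗2)_ij equals the minimum over all length-2 walks i = v_0 → v_1 → … → v_2 = j of Σ_t A[v_t][v_{t+1}]. For example, for (i, j) = (0, 1) we minimise over 2 possible intermediate vertex sequences; the minimum is 6, attained along the walk 0 → 0 → 1.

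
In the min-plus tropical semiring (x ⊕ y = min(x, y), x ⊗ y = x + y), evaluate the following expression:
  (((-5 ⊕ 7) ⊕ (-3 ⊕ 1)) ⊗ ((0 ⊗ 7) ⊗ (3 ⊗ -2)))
(((-5 ⊕ 7) ⊕ (-3 ⊕ 1)) ⊗ ((0 ⊗ 7) ⊗ (3 ⊗ -2))) = 3

Expand innermost to outermost. Recall ⊕ takes the minimum of its arguments and ⊗ takes their sum. Working out the expression (((-5 ⊕ 7) ⊕ (-3 ⊕ 1)) ⊗ ((0 ⊗ 7) ⊗ (3 ⊗ -2))) gives 3.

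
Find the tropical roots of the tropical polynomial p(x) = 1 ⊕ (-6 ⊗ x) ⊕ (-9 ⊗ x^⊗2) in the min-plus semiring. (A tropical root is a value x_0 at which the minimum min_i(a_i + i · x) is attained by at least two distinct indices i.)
Roots: {3, 7}

Each tropical root is a break point of the lower envelope of the lines y = a_i + i · x (there are 3 lines, with slopes 0, 1, ..., 2). Only the lines that attain the minimum somewhere contribute to roots; other lines are dominated. Here the surviving (envelope) indices are i = 2, i = 1, i = 0.
Intersections between consecutive envelope lines give the roots: for adjacent envelope indices i < j the intersection is x = (a_i − a_j) / (j − i). Reading off the sorted break points: {3, 7}.
Verification: at each break x_0, at least two indices attain the minimum of min_i(a_i + i · x_0).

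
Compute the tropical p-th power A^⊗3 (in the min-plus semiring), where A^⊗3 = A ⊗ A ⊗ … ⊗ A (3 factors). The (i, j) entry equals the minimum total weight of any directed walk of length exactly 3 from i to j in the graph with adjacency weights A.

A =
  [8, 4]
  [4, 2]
A^⊗3 =
  [10, 8]
  [8, 6]

Each entry (A^⊗3)_ij equals the minimum over all length-3 walks i = v_0 → v_1 → … → v_3 = j of Σ_t A[v_t][v_{t+1}]. For example, for (i, j) = (0, 1) we minimise over 4 possible intermediate vertex sequences; the minimum is 8, attained along the walk 0 → 1 → 1 → 1.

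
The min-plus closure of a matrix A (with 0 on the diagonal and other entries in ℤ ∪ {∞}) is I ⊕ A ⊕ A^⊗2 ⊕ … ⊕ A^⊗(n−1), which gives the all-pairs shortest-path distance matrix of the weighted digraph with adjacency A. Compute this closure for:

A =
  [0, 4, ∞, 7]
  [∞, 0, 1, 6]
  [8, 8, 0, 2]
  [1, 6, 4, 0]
Closure =
  [0, 4, 5, 7]
  [4, 0, 1, 3]
  [3, 7, 0, 2]
  [1, 5, 4, 0]

This is the Floyd-Warshall all-pairs shortest-path computation. For each intermediate vertex k = 0, 1, …, 3, update dist[i][j] ← min(dist[i][j], dist[i][k] + dist[k][j]). The final matrix gives, for each (i, j), the minimum total weight of any directed path from i to j (possibly empty when i = j).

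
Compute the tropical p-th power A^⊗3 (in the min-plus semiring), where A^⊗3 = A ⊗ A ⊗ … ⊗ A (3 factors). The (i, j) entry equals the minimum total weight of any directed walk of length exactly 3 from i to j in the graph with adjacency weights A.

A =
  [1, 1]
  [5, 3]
A^⊗3 =
  [3, 3]
  [7, 7]

Each entry (A^⊗3)_ij equals the minimum over all length-3 walks i = v_0 → v_1 → … → v_3 = j of Σ_t A[v_t][v_{t+1}]. For example, for (i, j) = (0, 1) we minimise over 4 possible intermediate vertex sequences; the minimum is 3, attained along the walk 0 → 0 → 0 → 1.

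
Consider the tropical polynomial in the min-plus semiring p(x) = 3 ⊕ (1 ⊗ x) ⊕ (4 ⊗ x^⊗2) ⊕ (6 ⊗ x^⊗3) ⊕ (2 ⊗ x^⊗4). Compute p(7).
p(7) = 3

A tropical monomial a ⊗ x^⊗i evaluates to a + i · x. Evaluating each term at x = 7:
  Term 0 contributes 3 + 0 · 7 = 3
  Term 1 contributes 1 + 1 · 7 = 8
  Term 2 contributes 4 + 2 · 7 = 18
  Term 3 contributes 6 + 3 · 7 = 27
  Term 4 contributes 2 + 4 · 7 = 30
p(7) = ⊕ of these = min[3, 8, 18, 27, 30] = 3.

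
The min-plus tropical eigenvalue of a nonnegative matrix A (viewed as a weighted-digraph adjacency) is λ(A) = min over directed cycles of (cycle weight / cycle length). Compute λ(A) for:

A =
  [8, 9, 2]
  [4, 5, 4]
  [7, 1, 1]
λ(A) = 1

Enumerate directed cycles and compute their means (weight / length). Sample:
  cycle 0 → 0: weight = 8, length = 1, mean = 8/1 ≈ 8.000
  cycle 1 → 1: weight = 5, length = 1, mean = 5/1 ≈ 5.000
  cycle 2 → 2: weight = 1, length = 1, mean = 1/1 ≈ 1.000
  cycle 0 → 1 → 0: weight = 13, length = 2, mean = 13/2 ≈ 6.500
  cycle 0 → 2 → 0: weight = 9, length = 2, mean = 9/2 ≈ 4.500
  cycle 1 → 0 → 1: weight = 13, length = 2, mean = 13/2 ≈ 6.500
Minimum mean = 1.000, attained e.g. along the cycle 2 → 2 with weight 1 and length 1. So λ(A) = 1/1 = 1.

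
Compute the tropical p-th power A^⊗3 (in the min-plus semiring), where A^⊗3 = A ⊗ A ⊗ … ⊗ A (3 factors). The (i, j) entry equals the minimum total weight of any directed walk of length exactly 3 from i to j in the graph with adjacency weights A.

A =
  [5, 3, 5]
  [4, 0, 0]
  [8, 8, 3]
A^⊗3 =
  [7, 3, 3]
  [4, 0, 0]
  [12, 8, 8]

Each entry (A^⊗3)_ij equals the minimum over all length-3 walks i = v_0 → v_1 → … → v_3 = j of Σ_t A[v_t][v_{t+1}]. For example, for (i, j) = (0, 2) we minimise over 9 possible intermediate vertex sequences; the minimum is 3, attained along the walk 0 → 1 → 1 → 2.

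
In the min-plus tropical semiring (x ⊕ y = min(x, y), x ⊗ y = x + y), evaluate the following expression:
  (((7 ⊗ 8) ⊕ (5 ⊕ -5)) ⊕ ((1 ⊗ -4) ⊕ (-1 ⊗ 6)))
(((7 ⊗ 8) ⊕ (5 ⊕ -5)) ⊕ ((1 ⊗ -4) ⊕ (-1 ⊗ 6))) = -5

Expand innermost to outermost. Recall ⊕ takes the minimum of its arguments and ⊗ takes their sum. Working out the expression (((7 ⊗ 8) ⊕ (5 ⊕ -5)) ⊕ ((1 ⊗ -4) ⊕ (-1 ⊗ 6))) gives -5.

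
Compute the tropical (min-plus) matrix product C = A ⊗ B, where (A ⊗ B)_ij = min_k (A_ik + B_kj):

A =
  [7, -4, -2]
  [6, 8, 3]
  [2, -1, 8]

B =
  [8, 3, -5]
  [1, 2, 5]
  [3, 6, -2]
A ⊗ B =
  [-3, -2, -4]
  [6, 9, 1]
  [0, 1, -3]

Apply the min-plus product entry-by-entry:
  C[0][0] = min over k of (A[0][0] + B[0][0] = 7 + 8 = 15, A[0][1] + B[1][0] = -4 + 1 = -3, A[0][2] + B[2][0] = -2 + 3 = 1) = -3 (attained at k = 1)
  C[0][1] = min over k of (A[0][0] + B[0][1] = 7 + 3 = 10, A[0][1] + B[1][1] = -4 + 2 = -2, A[0][2] + B[2][1] = -2 + 6 = 4) = -2 (attained at k = 1)
  C[0][2] = min over k of (A[0][0] + B[0][2] = 7 + -5 = 2, A[0][1] + B[1][2] = -4 + 5 = 1, A[0][2] + B[2][2] = -2 + -2 = -4) = -4 (attained at k = 2)
  C[1][0] = min over k of (A[1][0] + B[0][0] = 6 + 8 = 14, A[1][1] + B[1][0] = 8 + 1 = 9, A[1][2] + B[2][0] = 3 + 3 = 6) = 6 (attained at k = 2)
  C[1][1] = min over k of (A[1][0] + B[0][1] = 6 + 3 = 9, A[1][1] + B[1][1] = 8 + 2 = 10, A[1][2] + B[2][1] = 3 + 6 = 9) = 9 (attained at k = 0)
  C[1][2] = min over k of (A[1][0] + B[0][2] = 6 + -5 = 1, A[1][1] + B[1][2] = 8 + 5 = 13, A[1][2] + B[2][2] = 3 + -2 = 1) = 1 (attained at k = 0)
  C[2][0] = min over k of (A[2][0] + B[0][0] = 2 + 8 = 10, A[2][1] + B[1][0] = -1 + 1 = 0, A[2][2] + B[2][0] = 8 + 3 = 11) = 0 (attained at k = 1)
  C[2][1] = min over k of (A[2][0] + B[0][1] = 2 + 3 = 5, A[2][1] + B[1][1] = -1 + 2 = 1, A[2][2] + B[2][1] = 8 + 6 = 14) = 1 (attained at k = 1)
  C[2][2] = min over k of (A[2][0] + B[0][2] = 2 + -5 = -3, A[2][1] + B[1][2] = -1 + 5 = 4, A[2][2] + B[2][2] = 8 + -2 = 6) = -3 (attained at k = 0)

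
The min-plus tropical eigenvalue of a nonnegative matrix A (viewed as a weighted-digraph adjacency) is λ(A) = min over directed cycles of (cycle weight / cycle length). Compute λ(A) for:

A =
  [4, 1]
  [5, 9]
λ(A) = 3

Enumerate directed cycles and compute their means (weight / length). Sample:
  cycle 0 → 0: weight = 4, length = 1, mean = 4/1 ≈ 4.000
  cycle 1 → 1: weight = 9, length = 1, mean = 9/1 ≈ 9.000
  cycle 0 → 1 → 0: weight = 6, length = 2, mean = 6/2 ≈ 3.000
  cycle 1 → 0 → 1: weight = 6, length = 2, mean = 6/2 ≈ 3.000
Minimum mean = 3.000, attained e.g. along the cycle 0 → 1 → 0 with weight 6 and length 2. So λ(A) = 6/2 = 3.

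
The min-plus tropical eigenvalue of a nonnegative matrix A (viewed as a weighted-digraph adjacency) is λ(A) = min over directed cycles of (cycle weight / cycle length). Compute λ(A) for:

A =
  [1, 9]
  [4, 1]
λ(A) = 1

Enumerate directed cycles and compute their means (weight / length). Sample:
  cycle 0 → 0: weight = 1, length = 1, mean = 1/1 ≈ 1.000
  cycle 1 → 1: weight = 1, length = 1, mean = 1/1 ≈ 1.000
  cycle 0 → 1 → 0: weight = 13, length = 2, mean = 13/2 ≈ 6.500
  cycle 1 → 0 → 1: weight = 13, length = 2, mean = 13/2 ≈ 6.500
Minimum mean = 1.000, attained e.g. along the cycle 0 → 0 with weight 1 and length 1. So λ(A) = 1/1 = 1.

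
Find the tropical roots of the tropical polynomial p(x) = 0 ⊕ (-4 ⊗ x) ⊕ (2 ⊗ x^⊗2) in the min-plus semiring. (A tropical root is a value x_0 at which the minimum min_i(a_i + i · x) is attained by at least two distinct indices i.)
Roots: {-6, 4}

Each tropical root is a break point of the lower envelope of the lines y = a_i + i · x (there are 3 lines, with slopes 0, 1, ..., 2). Only the lines that attain the minimum somewhere contribute to roots; other lines are dominated. Here the surviving (envelope) indices are i = 2, i = 1, i = 0.
Intersections between consecutive envelope lines give the roots: for adjacent envelope indices i < j the intersection is x = (a_i − a_j) / (j − i). Reading off the sorted break points: {-6, 4}.
Verification: at each break x_0, at least two indices attain the minimum of min_i(a_i + i · x_0).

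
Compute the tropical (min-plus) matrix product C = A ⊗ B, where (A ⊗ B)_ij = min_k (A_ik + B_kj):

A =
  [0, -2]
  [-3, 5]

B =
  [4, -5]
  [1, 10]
A ⊗ B =
  [-1, -5]
  [1, -8]

Apply the min-plus product entry-by-entry:
  C[0][0] = min over k of (A[0][0] + B[0][0] = 0 + 4 = 4, A[0][1] + B[1][0] = -2 + 1 = -1) = -1 (attained at k = 1)
  C[0][1] = min over k of (A[0][0] + B[0][1] = 0 + -5 = -5, A[0][1] + B[1][1] = -2 + 10 = 8) = -5 (attained at k = 0)
  C[1][0] = min over k of (A[1][0] + B[0][0] = -3 + 4 = 1, A[1][1] + B[1][0] = 5 + 1 = 6) = 1 (attained at k = 0)
  C[1][1] = min over k of (A[1][0] + B[0][1] = -3 + -5 = -8, A[1][1] + B[1][1] = 5 + 10 = 15) = -8 (attained at k = 0)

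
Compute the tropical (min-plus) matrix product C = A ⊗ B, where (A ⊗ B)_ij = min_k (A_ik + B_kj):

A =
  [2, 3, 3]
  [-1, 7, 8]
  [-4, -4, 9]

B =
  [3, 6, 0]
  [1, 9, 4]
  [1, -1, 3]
A ⊗ B =
  [4, 2, 2]
  [2, 5, -1]
  [-3, 2, -4]

Apply the min-plus product entry-by-entry:
  C[0][0] = min over k of (A[0][0] + B[0][0] = 2 + 3 = 5, A[0][1] + B[1][0] = 3 + 1 = 4, A[0][2] + B[2][0] = 3 + 1 = 4) = 4 (attained at k = 1)
  C[0][1] = min over k of (A[0][0] + B[0][1] = 2 + 6 = 8, A[0][1] + B[1][1] = 3 + 9 = 12, A[0][2] + B[2][1] = 3 + -1 = 2) = 2 (attained at k = 2)
  C[0][2] = min over k of (A[0][0] + B[0][2] = 2 + 0 = 2, A[0][1] + B[1][2] = 3 + 4 = 7, A[0][2] + B[2][2] = 3 + 3 = 6) = 2 (attained at k = 0)
  C[1][0] = min over k of (A[1][0] + B[0][0] = -1 + 3 = 2, A[1][1] + B[1][0] = 7 + 1 = 8, A[1][2] + B[2][0] = 8 + 1 = 9) = 2 (attained at k = 0)
  C[1][1] = min over k of (A[1][0] + B[0][1] = -1 + 6 = 5, A[1][1] + B[1][1] = 7 + 9 = 16, A[1][2] + B[2][1] = 8 + -1 = 7) = 5 (attained at k = 0)
  C[1][2] = min over k of (A[1][0] + B[0][2] = -1 + 0 = -1, A[1][1] + B[1][2] = 7 + 4 = 11, A[1][2] + B[2][2] = 8 + 3 = 11) = -1 (attained at k = 0)
  C[2][0] = min over k of (A[2][0] + B[0][0] = -4 + 3 = -1, A[2][1] + B[1][0] = -4 + 1 = -3, A[2][2] + B[2][0] = 9 + 1 = 10) = -3 (attained at k = 1)
  C[2][1] = min over k of (A[2][0] + B[0][1] = -4 + 6 = 2, A[2][1] + B[1][1] = -4 + 9 = 5, A[2][2] + B[2][1] = 9 + -1 = 8) = 2 (attained at k = 0)
  C[2][2] = min over k of (A[2][0] + B[0][2] = -4 + 0 = -4, A[2][1] + B[1][2] = -4 + 4 = 0, A[2][2] + B[2][2] = 9 + 3 = 12) = -4 (attained at k = 0)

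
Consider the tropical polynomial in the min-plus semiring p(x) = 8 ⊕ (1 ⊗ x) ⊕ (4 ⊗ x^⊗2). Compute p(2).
p(2) = 3

A tropical monomial a ⊗ x^⊗i evaluates to a + i · x. Evaluating each term at x = 2:
  Term 0 contributes 8 + 0 · 2 = 8
  Term 1 contributes 1 + 1 · 2 = 3
  Term 2 contributes 4 + 2 · 2 = 8
p(2) = ⊕ of these = min[8, 3, 8] = 3.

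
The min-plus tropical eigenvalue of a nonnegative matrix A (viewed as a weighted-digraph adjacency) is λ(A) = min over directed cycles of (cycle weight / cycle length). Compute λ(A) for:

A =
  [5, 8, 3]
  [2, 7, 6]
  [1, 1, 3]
λ(A) = 2

Enumerate directed cycles and compute their means (weight / length). Sample:
  cycle 0 → 0: weight = 5, length = 1, mean = 5/1 ≈ 5.000
  cycle 1 → 1: weight = 7, length = 1, mean = 7/1 ≈ 7.000
  cycle 2 → 2: weight = 3, length = 1, mean = 3/1 ≈ 3.000
  cycle 0 → 1 → 0: weight = 10, length = 2, mean = 10/2 ≈ 5.000
  cycle 0 → 2 → 0: weight = 4, length = 2, mean = 4/2 ≈ 2.000
  cycle 1 → 0 → 1: weight = 10, length = 2, mean = 10/2 ≈ 5.000
Minimum mean = 2.000, attained e.g. along the cycle 0 → 2 → 0 with weight 4 and length 2. So λ(A) = 4/2 = 2.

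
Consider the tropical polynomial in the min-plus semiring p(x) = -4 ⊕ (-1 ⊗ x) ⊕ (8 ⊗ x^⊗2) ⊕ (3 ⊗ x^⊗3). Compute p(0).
p(0) = -4

A tropical monomial a ⊗ x^⊗i evaluates to a + i · x. Evaluating each term at x = 0:
  Term 0 contributes -4 + 0 · 0 = -4
  Term 1 contributes -1 + 1 · 0 = -1
  Term 2 contributes 8 + 2 · 0 = 8
  Term 3 contributes 3 + 3 · 0 = 3
p(0) = ⊕ of these = min[-4, -1, 8, 3] = -4.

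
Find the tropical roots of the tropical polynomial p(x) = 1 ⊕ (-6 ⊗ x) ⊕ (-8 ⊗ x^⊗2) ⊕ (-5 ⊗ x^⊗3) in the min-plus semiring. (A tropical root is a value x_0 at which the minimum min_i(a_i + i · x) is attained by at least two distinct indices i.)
Roots: {-3, 2, 7}

Each tropical root is a break point of the lower envelope of the lines y = a_i + i · x (there are 4 lines, with slopes 0, 1, ..., 3). Only the lines that attain the minimum somewhere contribute to roots; other lines are dominated. Here the surviving (envelope) indices are i = 3, i = 2, i = 1, i = 0.
Intersections between consecutive envelope lines give the roots: for adjacent envelope indices i < j the intersection is x = (a_i − a_j) / (j − i). Reading off the sorted break points: {-3, 2, 7}.
Verification: at each break x_0, at least two indices attain the minimum of min_i(a_i + i · x_0).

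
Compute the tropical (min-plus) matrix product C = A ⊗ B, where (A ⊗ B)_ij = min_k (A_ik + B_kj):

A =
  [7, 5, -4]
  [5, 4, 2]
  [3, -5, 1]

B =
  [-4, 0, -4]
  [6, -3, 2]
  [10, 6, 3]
A ⊗ B =
  [3, 2, -1]
  [1, 1, 1]
  [-1, -8, -3]

Apply the min-plus product entry-by-entry:
  C[0][0] = min over k of (A[0][0] + B[0][0] = 7 + -4 = 3, A[0][1] + B[1][0] = 5 + 6 = 11, A[0][2] + B[2][0] = -4 + 10 = 6) = 3 (attained at k = 0)
  C[0][1] = min over k of (A[0][0] + B[0][1] = 7 + 0 = 7, A[0][1] + B[1][1] = 5 + -3 = 2, A[0][2] + B[2][1] = -4 + 6 = 2) = 2 (attained at k = 1)
  C[0][2] = min over k of (A[0][0] + B[0][2] = 7 + -4 = 3, A[0][1] + B[1][2] = 5 + 2 = 7, A[0][2] + B[2][2] = -4 + 3 = -1) = -1 (attained at k = 2)
  C[1][0] = min over k of (A[1][0] + B[0][0] = 5 + -4 = 1, A[1][1] + B[1][0] = 4 + 6 = 10, A[1][2] + B[2][0] = 2 + 10 = 12) = 1 (attained at k = 0)
  C[1][1] = min over k of (A[1][0] + B[0][1] = 5 + 0 = 5, A[1][1] + B[1][1] = 4 + -3 = 1, A[1][2] + B[2][1] = 2 + 6 = 8) = 1 (attained at k = 1)
  C[1][2] = min over k of (A[1][0] + B[0][2] = 5 + -4 = 1, A[1][1] + B[1][2] = 4 + 2 = 6, A[1][2] + B[2][2] = 2 + 3 = 5) = 1 (attained at k = 0)
  C[2][0] = min over k of (A[2][0] + B[0][0] = 3 + -4 = -1, A[2][1] + B[1][0] = -5 + 6 = 1, A[2][2] + B[2][0] = 1 + 10 = 11) = -1 (attained at k = 0)
  C[2][1] = min over k of (A[2][0] + B[0][1] = 3 + 0 = 3, A[2][1] + B[1][1] = -5 + -3 = -8, A[2][2] + B[2][1] = 1 + 6 = 7) = -8 (attained at k = 1)
  C[2][2] = min over k of (A[2][0] + B[0][2] = 3 + -4 = -1, A[2][1] + B[1][2] = -5 + 2 = -3, A[2][2] + B[2][2] = 1 + 3 = 4) = -3 (attained at k = 1)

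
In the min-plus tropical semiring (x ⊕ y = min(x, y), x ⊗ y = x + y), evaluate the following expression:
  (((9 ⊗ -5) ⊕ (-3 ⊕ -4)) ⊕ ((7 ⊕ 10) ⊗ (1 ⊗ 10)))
(((9 ⊗ -5) ⊕ (-3 ⊕ -4)) ⊕ ((7 ⊕ 10) ⊗ (1 ⊗ 10))) = -4

Expand innermost to outermost. Recall ⊕ takes the minimum of its arguments and ⊗ takes their sum. Working out the expression (((9 ⊗ -5) ⊕ (-3 ⊕ -4)) ⊕ ((7 ⊕ 10) ⊗ (1 ⊗ 10))) gives -4.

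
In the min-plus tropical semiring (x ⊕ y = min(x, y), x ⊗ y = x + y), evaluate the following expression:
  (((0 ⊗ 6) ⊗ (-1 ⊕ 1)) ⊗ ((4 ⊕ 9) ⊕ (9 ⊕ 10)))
(((0 ⊗ 6) ⊗ (-1 ⊕ 1)) ⊗ ((4 ⊕ 9) ⊕ (9 ⊕ 10))) = 9

Expand innermost to outermost. Recall ⊕ takes the minimum of its arguments and ⊗ takes their sum. Working out the expression (((0 ⊗ 6) ⊗ (-1 ⊕ 1)) ⊗ ((4 ⊕ 9) ⊕ (9 ⊕ 10))) gives 9.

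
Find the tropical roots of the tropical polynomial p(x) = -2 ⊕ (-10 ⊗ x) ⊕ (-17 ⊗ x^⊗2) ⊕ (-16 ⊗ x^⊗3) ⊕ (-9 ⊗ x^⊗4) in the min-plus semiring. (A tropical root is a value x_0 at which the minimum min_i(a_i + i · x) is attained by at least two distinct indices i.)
Roots: {-7, -1, 7, 8}

Each tropical root is a break point of the lower envelope of the lines y = a_i + i · x (there are 5 lines, with slopes 0, 1, ..., 4). Only the lines that attain the minimum somewhere contribute to roots; other lines are dominated. Here the surviving (envelope) indices are i = 4, i = 3, i = 2, i = 1, i = 0.
Intersections between consecutive envelope lines give the roots: for adjacent envelope indices i < j the intersection is x = (a_i − a_j) / (j − i). Reading off the sorted break points: {-7, -1, 7, 8}.
Verification: at each break x_0, at least two indices attain the minimum of min_i(a_i + i · x_0).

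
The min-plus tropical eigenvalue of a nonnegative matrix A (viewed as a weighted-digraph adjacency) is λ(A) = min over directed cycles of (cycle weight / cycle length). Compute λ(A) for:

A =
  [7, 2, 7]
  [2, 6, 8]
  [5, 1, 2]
λ(A) = 2

Enumerate directed cycles and compute their means (weight / length). Sample:
  cycle 0 → 0: weight = 7, length = 1, mean = 7/1 ≈ 7.000
  cycle 1 → 1: weight = 6, length = 1, mean = 6/1 ≈ 6.000
  cycle 2 → 2: weight = 2, length = 1, mean = 2/1 ≈ 2.000
  cycle 0 → 1 → 0: weight = 4, length = 2, mean = 4/2 ≈ 2.000
  cycle 0 → 2 → 0: weight = 12, length = 2, mean = 12/2 ≈ 6.000
  cycle 1 → 0 → 1: weight = 4, length = 2, mean = 4/2 ≈ 2.000
Minimum mean = 2.000, attained e.g. along the cycle 2 → 2 with weight 2 and length 1. So λ(A) = 2/1 = 2.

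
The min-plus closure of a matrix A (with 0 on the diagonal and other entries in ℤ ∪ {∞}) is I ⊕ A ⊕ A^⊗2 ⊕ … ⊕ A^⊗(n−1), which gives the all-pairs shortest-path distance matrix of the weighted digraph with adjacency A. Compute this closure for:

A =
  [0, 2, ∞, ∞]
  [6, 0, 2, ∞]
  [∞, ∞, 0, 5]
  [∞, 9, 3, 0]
Closure =
  [0, 2, 4, 9]
  [6, 0, 2, 7]
  [20, 14, 0, 5]
  [15, 9, 3, 0]

This is the Floyd-Warshall all-pairs shortest-path computation. For each intermediate vertex k = 0, 1, …, 3, update dist[i][j] ← min(dist[i][j], dist[i][k] + dist[k][j]). The final matrix gives, for each (i, j), the minimum total weight of any directed path from i to j (possibly empty when i = j).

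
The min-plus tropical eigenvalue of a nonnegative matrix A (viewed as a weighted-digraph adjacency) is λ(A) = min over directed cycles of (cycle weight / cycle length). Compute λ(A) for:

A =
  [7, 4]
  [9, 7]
λ(A) = 13/2

Enumerate directed cycles and compute their means (weight / length). Sample:
  cycle 0 → 0: weight = 7, length = 1, mean = 7/1 ≈ 7.000
  cycle 1 → 1: weight = 7, length = 1, mean = 7/1 ≈ 7.000
  cycle 0 → 1 → 0: weight = 13, length = 2, mean = 13/2 ≈ 6.500
  cycle 1 → 0 → 1: weight = 13, length = 2, mean = 13/2 ≈ 6.500
Minimum mean = 6.500, attained e.g. along the cycle 0 → 1 → 0 with weight 13 and length 2. So λ(A) = 13/2 = 13/2.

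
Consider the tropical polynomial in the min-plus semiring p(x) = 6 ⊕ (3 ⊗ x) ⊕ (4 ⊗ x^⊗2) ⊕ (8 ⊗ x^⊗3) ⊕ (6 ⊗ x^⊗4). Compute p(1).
p(1) = 4

A tropical monomial a ⊗ x^⊗i evaluates to a + i · x. Evaluating each term at x = 1:
  Term 0 contributes 6 + 0 · 1 = 6
  Term 1 contributes 3 + 1 · 1 = 4
  Term 2 contributes 4 + 2 · 1 = 6
  Term 3 contributes 8 + 3 · 1 = 11
  Term 4 contributes 6 + 4 · 1 = 10
p(1) = ⊕ of these = min[6, 4, 6, 11, 10] = 4.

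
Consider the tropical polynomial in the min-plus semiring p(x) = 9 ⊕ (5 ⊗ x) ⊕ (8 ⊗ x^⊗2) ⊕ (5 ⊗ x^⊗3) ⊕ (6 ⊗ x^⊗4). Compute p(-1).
p(-1) = 2

A tropical monomial a ⊗ x^⊗i evaluates to a + i · x. Evaluating each term at x = -1:
  Term 0 contributes 9 + 0 · -1 = 9
  Term 1 contributes 5 + 1 · -1 = 4
  Term 2 contributes 8 + 2 · -1 = 6
  Term 3 contributes 5 + 3 · -1 = 2
  Term 4 contributes 6 + 4 · -1 = 2
p(-1) = ⊕ of these = min[9, 4, 6, 2, 2] = 2.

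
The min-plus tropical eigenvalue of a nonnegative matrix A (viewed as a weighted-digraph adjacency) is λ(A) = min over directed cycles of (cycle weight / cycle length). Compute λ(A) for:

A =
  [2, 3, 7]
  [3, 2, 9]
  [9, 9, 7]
λ(A) = 2

Enumerate directed cycles and compute their means (weight / length). Sample:
  cycle 0 → 0: weight = 2, length = 1, mean = 2/1 ≈ 2.000
  cycle 1 → 1: weight = 2, length = 1, mean = 2/1 ≈ 2.000
  cycle 2 → 2: weight = 7, length = 1, mean = 7/1 ≈ 7.000
  cycle 0 → 1 → 0: weight = 6, length = 2, mean = 6/2 ≈ 3.000
  cycle 0 → 2 → 0: weight = 16, length = 2, mean = 16/2 ≈ 8.000
  cycle 1 → 0 → 1: weight = 6, length = 2, mean = 6/2 ≈ 3.000
Minimum mean = 2.000, attained e.g. along the cycle 0 → 0 with weight 2 and length 1. So λ(A) = 2/1 = 2.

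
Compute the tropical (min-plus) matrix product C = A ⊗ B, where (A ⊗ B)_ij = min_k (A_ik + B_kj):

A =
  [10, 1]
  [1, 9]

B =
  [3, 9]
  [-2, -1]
A ⊗ B =
  [-1, 0]
  [4, 8]

Apply the min-plus product entry-by-entry:
  C[0][0] = min over k of (A[0][0] + B[0][0] = 10 + 3 = 13, A[0][1] + B[1][0] = 1 + -2 = -1) = -1 (attained at k = 1)
  C[0][1] = min over k of (A[0][0] + B[0][1] = 10 + 9 = 19, A[0][1] + B[1][1] = 1 + -1 = 0) = 0 (attained at k = 1)
  C[1][0] = min over k of (A[1][0] + B[0][0] = 1 + 3 = 4, A[1][1] + B[1][0] = 9 + -2 = 7) = 4 (attained at k = 0)
  C[1][1] = min over k of (A[1][0] + B[0][1] = 1 + 9 = 10, A[1][1] + B[1][1] = 9 + -1 = 8) = 8 (attained at k = 1)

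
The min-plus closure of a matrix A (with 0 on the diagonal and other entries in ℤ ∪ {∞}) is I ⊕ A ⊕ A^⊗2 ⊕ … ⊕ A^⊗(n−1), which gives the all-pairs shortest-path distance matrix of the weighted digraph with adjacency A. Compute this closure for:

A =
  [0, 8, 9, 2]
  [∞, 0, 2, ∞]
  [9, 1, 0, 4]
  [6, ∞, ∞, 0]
Closure =
  [0, 8, 9, 2]
  [11, 0, 2, 6]
  [9, 1, 0, 4]
  [6, 14, 15, 0]

This is the Floyd-Warshall all-pairs shortest-path computation. For each intermediate vertex k = 0, 1, …, 3, update dist[i][j] ← min(dist[i][j], dist[i][k] + dist[k][j]). The final matrix gives, for each (i, j), the minimum total weight of any directed path from i to j (possibly empty when i = j).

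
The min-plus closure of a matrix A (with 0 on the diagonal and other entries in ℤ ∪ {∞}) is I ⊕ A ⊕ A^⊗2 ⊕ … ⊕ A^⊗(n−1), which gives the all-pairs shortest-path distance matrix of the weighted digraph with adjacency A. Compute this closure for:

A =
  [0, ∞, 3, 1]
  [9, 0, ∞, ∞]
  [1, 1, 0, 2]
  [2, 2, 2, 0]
Closure =
  [0, 3, 3, 1]
  [9, 0, 12, 10]
  [1, 1, 0, 2]
  [2, 2, 2, 0]

This is the Floyd-Warshall all-pairs shortest-path computation. For each intermediate vertex k = 0, 1, …, 3, update dist[i][j] ← min(dist[i][j], dist[i][k] + dist[k][j]). The final matrix gives, for each (i, j), the minimum total weight of any directed path from i to j (possibly empty when i = j).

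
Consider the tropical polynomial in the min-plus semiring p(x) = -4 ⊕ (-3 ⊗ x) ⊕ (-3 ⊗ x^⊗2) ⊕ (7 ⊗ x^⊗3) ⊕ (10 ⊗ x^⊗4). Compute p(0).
p(0) = -4

A tropical monomial a ⊗ x^⊗i evaluates to a + i · x. Evaluating each term at x = 0:
  Term 0 contributes -4 + 0 · 0 = -4
  Term 1 contributes -3 + 1 · 0 = -3
  Term 2 contributes -3 + 2 · 0 = -3
  Term 3 contributes 7 + 3 · 0 = 7
  Term 4 contributes 10 + 4 · 0 = 10
p(0) = ⊕ of these = min[-4, -3, -3, 7, 10] = -4.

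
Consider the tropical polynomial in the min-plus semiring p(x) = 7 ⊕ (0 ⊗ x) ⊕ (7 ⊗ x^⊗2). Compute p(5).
p(5) = 5

A tropical monomial a ⊗ x^⊗i evaluates to a + i · x. Evaluating each term at x = 5:
  Term 0 contributes 7 + 0 · 5 = 7
  Term 1 contributes 0 + 1 · 5 = 5
  Term 2 contributes 7 + 2 · 5 = 17
p(5) = ⊕ of these = min[7, 5, 17] = 5.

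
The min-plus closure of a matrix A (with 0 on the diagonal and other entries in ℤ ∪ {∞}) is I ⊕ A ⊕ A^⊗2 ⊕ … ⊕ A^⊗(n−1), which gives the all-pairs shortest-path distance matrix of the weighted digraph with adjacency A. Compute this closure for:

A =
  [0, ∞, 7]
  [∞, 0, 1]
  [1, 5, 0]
Closure =
  [0, 12, 7]
  [2, 0, 1]
  [1, 5, 0]

This is the Floyd-Warshall all-pairs shortest-path computation. For each intermediate vertex k = 0, 1, …, 2, update dist[i][j] ← min(dist[i][j], dist[i][k] + dist[k][j]). The final matrix gives, for each (i, j), the minimum total weight of any directed path from i to j (possibly empty when i = j).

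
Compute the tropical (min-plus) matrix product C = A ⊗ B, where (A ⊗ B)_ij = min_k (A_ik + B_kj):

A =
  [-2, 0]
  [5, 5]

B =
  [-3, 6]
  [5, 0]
A ⊗ B =
  [-5, 0]
  [2, 5]

Apply the min-plus product entry-by-entry:
  C[0][0] = min over k of (A[0][0] + B[0][0] = -2 + -3 = -5, A[0][1] + B[1][0] = 0 + 5 = 5) = -5 (attained at k = 0)
  C[0][1] = min over k of (A[0][0] + B[0][1] = -2 + 6 = 4, A[0][1] + B[1][1] = 0 + 0 = 0) = 0 (attained at k = 1)
  C[1][0] = min over k of (A[1][0] + B[0][0] = 5 + -3 = 2, A[1][1] + B[1][0] = 5 + 5 = 10) = 2 (attained at k = 0)
  C[1][1] = min over k of (A[1][0] + B[0][1] = 5 + 6 = 11, A[1][1] + B[1][1] = 5 + 0 = 5) = 5 (attained at k = 1)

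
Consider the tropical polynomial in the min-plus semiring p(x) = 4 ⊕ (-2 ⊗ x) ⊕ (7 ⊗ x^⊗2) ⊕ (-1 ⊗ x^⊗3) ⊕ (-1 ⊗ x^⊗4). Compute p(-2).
p(-2) = -9

A tropical monomial a ⊗ x^⊗i evaluates to a + i · x. Evaluating each term at x = -2:
  Term 0 contributes 4 + 0 · -2 = 4
  Term 1 contributes -2 + 1 · -2 = -4
  Term 2 contributes 7 + 2 · -2 = 3
  Term 3 contributes -1 + 3 · -2 = -7
  Term 4 contributes -1 + 4 · -2 = -9
p(-2) = ⊕ of these = min[4, -4, 3, -7, -9] = -9.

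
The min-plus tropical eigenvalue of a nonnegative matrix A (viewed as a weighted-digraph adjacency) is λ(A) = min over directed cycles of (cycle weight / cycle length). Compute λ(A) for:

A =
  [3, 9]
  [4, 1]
λ(A) = 1

Enumerate directed cycles and compute their means (weight / length). Sample:
  cycle 0 → 0: weight = 3, length = 1, mean = 3/1 ≈ 3.000
  cycle 1 → 1: weight = 1, length = 1, mean = 1/1 ≈ 1.000
  cycle 0 → 1 → 0: weight = 13, length = 2, mean = 13/2 ≈ 6.500
  cycle 1 → 0 → 1: weight = 13, length = 2, mean = 13/2 ≈ 6.500
Minimum mean = 1.000, attained e.g. along the cycle 1 → 1 with weight 1 and length 1. So λ(A) = 1/1 = 1.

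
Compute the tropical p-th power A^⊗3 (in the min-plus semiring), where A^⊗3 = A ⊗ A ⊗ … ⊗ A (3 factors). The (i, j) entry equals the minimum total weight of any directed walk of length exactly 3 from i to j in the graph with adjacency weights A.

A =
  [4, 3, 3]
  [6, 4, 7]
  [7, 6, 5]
A^⊗3 =
  [12, 11, 11]
  [14, 12, 13]
  [15, 14, 14]

Each entry (A^⊗3)_ij equals the minimum over all length-3 walks i = v_0 → v_1 → … → v_3 = j of Σ_t A[v_t][v_{t+1}]. For example, for (i, j) = (0, 2) we minimise over 9 possible intermediate vertex sequences; the minimum is 11, attained along the walk 0 → 0 → 0 → 2.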